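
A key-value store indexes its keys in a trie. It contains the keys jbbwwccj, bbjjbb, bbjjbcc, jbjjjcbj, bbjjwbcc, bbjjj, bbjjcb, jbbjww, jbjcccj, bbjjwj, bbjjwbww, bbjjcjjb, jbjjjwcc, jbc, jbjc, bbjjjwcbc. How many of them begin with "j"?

7

Traverse to the node for "j", then collect every word in that subtree.
Matches: "jbbjww", "jbbwwccj", "jbc", "jbjc", "jbjcccj", "jbjjjcbj", "jbjjjwcc"
Count: 7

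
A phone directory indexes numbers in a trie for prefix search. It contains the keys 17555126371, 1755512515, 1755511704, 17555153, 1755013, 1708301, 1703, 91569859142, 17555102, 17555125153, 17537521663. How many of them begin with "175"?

Traverse to the node for "175", then collect every word in that subtree.
Matches: "17537521663", "1755013", "17555102", "1755511704", "1755512515", "17555125153", "17555126371", "17555153"
Count: 8

8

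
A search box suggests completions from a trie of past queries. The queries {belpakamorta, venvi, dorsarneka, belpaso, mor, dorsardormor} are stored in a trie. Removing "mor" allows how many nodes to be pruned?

A node on "mor"'s path can go only if nothing else ends at it or branches off below it.
No other word shares any prefix with "mor", so all 3 of its nodes go.
Nodes removed: 3

3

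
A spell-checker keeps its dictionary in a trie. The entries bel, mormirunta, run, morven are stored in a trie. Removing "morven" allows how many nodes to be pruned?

3

After clearing the end-marker at "morven", prune upward until reaching a node still needed by another word.
The suffix "ven" (3 nodes) is used only by "morven"; the node for "mor" still has the child "m", so pruning stops there.
Nodes removed: 3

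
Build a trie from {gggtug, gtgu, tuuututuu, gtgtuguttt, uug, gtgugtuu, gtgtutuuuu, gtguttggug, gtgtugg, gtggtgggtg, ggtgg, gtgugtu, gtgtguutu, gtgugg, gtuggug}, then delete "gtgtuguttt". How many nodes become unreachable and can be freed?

Walk "gtgtuguttt" from the leaf back toward the root, removing each node that no remaining word uses.
The suffix "uttt" (4 nodes) is used only by "gtgtuguttt"; the node for "gtgtug" still has the child "g", so pruning stops there.
Nodes removed: 4

4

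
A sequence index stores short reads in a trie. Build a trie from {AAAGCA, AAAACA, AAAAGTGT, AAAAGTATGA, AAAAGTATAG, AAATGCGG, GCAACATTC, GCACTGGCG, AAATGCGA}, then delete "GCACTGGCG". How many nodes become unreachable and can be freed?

6

A node on "GCACTGGCG"'s path can go only if nothing else ends at it or branches off below it.
The suffix "CTGGCG" (6 nodes) is used only by "GCACTGGCG"; the node for "GCA" still has the child "A", so pruning stops there.
Nodes removed: 6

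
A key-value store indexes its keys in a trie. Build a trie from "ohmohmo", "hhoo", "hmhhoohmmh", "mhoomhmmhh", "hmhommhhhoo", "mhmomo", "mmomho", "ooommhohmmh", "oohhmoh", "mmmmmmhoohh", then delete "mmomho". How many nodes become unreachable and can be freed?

4

A node on "mmomho"'s path can go only if nothing else ends at it or branches off below it.
The suffix "omho" (4 nodes) is used only by "mmomho"; the node for "mm" still has the child "m", so pruning stops there.
Nodes removed: 4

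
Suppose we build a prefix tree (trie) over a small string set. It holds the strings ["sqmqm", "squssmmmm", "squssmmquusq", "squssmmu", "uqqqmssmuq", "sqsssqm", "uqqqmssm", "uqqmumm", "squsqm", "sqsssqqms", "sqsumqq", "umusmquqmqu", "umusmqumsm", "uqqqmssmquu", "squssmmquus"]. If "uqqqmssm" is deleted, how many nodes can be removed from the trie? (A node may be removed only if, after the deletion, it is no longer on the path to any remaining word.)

0

Walk "uqqqmssm" from the leaf back toward the root, removing each node that no remaining word uses.
Every node on "uqqqmssm" is still needed (e.g. by "uqqqmssmuq"), so nothing is freed.
Nodes removed: 0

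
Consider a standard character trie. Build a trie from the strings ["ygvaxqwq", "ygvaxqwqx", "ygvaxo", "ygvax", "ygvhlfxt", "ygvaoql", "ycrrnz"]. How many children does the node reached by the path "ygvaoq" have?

The children of the "ygvaoq" node are the distinct next characters among strings starting with "ygvaoq".
Distinct next characters after "ygvaoq": l.
That node has 1 child edge.

1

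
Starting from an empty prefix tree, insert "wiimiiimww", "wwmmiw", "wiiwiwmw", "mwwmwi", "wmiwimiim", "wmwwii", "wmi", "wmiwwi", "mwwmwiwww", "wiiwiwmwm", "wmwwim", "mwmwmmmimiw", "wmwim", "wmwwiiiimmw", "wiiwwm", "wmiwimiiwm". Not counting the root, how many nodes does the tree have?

Insert word by word; a character creates a node only if that edge doesn't already exist:
  "wiimiiimww" → 10 new (w, i, i, m, i, i, i, m, w, w)
  "wwmmiw" → prefix "w" already present; 5 new (w, m, m, i, w)
  "wiiwiwmw" → prefix "wii" already present; 5 new (w, i, w, m, w)
  "mwwmwi" → 6 new (m, w, w, m, w, i)
  "wmiwimiim" → prefix "w" already present; 8 new (m, i, w, i, m, i, i, m)
  "wmwwii" → prefix "wm" already present; 4 new (w, w, i, i)
  "wmi" → prefix "wmi" already present; 0 new (none)
  "wmiwwi" → prefix "wmiw" already present; 2 new (w, i)
  "mwwmwiwww" → prefix "mwwmwi" already present; 3 new (w, w, w)
  "wiiwiwmwm" → prefix "wiiwiwmw" already present; 1 new (m)
  "wmwwim" → prefix "wmwwi" already present; 1 new (m)
  "mwmwmmmimiw" → prefix "mw" already present; 9 new (m, w, m, m, m, i, m, i, w)
  "wmwim" → prefix "wmw" already present; 2 new (i, m)
  "wmwwiiiimmw" → prefix "wmwwii" already present; 5 new (i, i, m, m, w)
  "wiiwwm" → prefix "wiiw" already present; 2 new (w, m)
  "wmiwimiiwm" → prefix "wmiwimii" already present; 2 new (w, m)
Total nodes = 10 + 5 + 5 + 6 + 8 + 4 + 0 + 2 + 3 + 1 + 1 + 9 + 2 + 5 + 2 + 2 = 65

65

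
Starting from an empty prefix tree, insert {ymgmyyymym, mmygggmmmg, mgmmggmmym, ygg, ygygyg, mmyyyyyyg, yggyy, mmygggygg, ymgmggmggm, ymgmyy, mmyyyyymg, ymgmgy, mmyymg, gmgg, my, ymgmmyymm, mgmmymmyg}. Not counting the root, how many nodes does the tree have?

72

Trace insertions, counting only characters that open a new branch:
  "ymgmyyymym" → 10 new (y, m, g, m, y, y, y, m, y, m)
  "mmygggmmmg" → 10 new (m, m, y, g, g, g, m, m, m, g)
  "mgmmggmmym" → prefix "m" already present; 9 new (g, m, m, g, g, m, m, y, m)
  "ygg" → prefix "y" already present; 2 new (g, g)
  "ygygyg" → prefix "yg" already present; 4 new (y, g, y, g)
  "mmyyyyyyg" → prefix "mmy" already present; 6 new (y, y, y, y, y, g)
  "yggyy" → prefix "ygg" already present; 2 new (y, y)
  "mmygggygg" → prefix "mmyggg" already present; 3 new (y, g, g)
  "ymgmggmggm" → prefix "ymgm" already present; 6 new (g, g, m, g, g, m)
  "ymgmyy" → prefix "ymgmyy" already present; 0 new (none)
  "mmyyyyymg" → prefix "mmyyyyy" already present; 2 new (m, g)
  "ymgmgy" → prefix "ymgmg" already present; 1 new (y)
  "mmyymg" → prefix "mmyy" already present; 2 new (m, g)
  "gmgg" → 4 new (g, m, g, g)
  "my" → prefix "m" already present; 1 new (y)
  "ymgmmyymm" → prefix "ymgm" already present; 5 new (m, y, y, m, m)
  "mgmmymmyg" → prefix "mgmm" already present; 5 new (y, m, m, y, g)
Total nodes = 10 + 10 + 9 + 2 + 4 + 6 + 2 + 3 + 6 + 0 + 2 + 1 + 2 + 4 + 1 + 5 + 5 = 72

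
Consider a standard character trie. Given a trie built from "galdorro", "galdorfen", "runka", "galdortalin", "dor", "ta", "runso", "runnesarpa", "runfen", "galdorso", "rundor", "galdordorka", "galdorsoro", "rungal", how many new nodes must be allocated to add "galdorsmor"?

3

Walking "galdorsmor" from the root, the first 7 characters ("galdors") follow existing edges; "m" is the first miss.
So 10 − 7 = 3 new nodes.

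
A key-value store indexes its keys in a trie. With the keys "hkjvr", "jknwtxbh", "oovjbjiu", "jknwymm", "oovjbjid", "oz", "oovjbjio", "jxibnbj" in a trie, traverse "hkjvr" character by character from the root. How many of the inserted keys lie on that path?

1

Walk "hkjvr" from the root; an end-of-word marker is hit whenever a stored word is a prefix of "hkjvr".
Prefixes of the query that are stored words: "hkjvr"
Count: 1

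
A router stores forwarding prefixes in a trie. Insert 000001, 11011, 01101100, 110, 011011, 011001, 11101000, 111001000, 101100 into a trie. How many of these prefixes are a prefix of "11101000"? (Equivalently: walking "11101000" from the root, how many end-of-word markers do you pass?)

1

Walk "11101000" from the root; an end-of-word marker is hit whenever a stored word is a prefix of "11101000".
Prefixes of the query that are stored words: "11101000"
Count: 1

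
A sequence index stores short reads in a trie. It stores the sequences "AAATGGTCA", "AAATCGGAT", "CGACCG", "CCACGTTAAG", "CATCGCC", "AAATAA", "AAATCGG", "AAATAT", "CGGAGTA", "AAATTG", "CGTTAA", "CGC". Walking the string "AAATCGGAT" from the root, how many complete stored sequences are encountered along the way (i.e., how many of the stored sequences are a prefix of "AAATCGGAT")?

2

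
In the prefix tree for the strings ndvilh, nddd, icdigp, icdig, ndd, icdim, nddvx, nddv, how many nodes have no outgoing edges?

Leaves are exactly the stored words that no other stored word extends.
Those words: "icdigp", "icdim", "nddd", "nddvx", "ndvilh"
Leaf count: 5

5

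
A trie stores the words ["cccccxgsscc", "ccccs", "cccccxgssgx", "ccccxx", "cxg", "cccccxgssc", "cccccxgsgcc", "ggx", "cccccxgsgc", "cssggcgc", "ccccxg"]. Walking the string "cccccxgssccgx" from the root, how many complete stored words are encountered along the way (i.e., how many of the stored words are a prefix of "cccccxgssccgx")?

2

Check each prefix of "cccccxgssccgx" against the stored set — each match is an end-marker on the path.
Prefixes of the query that are stored words: "cccccxgssc", "cccccxgsscc"
Count: 2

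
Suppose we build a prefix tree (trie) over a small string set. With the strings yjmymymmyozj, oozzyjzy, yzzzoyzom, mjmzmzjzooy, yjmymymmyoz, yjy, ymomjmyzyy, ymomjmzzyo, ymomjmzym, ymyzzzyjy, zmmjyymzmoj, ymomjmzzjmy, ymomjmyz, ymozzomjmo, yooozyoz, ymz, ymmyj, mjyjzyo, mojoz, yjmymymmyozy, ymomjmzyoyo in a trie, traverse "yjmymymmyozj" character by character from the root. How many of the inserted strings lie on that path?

Traverse "yjmymymmyozj" character by character; count nodes along the way that are marked as word ends.
Prefixes of the query that are stored words: "yjmymymmyoz", "yjmymymmyozj"
Count: 2

2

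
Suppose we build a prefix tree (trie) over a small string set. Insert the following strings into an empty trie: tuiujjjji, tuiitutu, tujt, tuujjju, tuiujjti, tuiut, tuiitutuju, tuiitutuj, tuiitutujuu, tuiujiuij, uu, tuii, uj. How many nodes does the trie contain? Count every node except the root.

For each word, the new-node count is its length minus the longest prefix already in the trie:
  "tuiujjjji" → 9 new (t, u, i, u, j, j, j, j, i)
  "tuiitutu" → prefix "tui" already present; 5 new (i, t, u, t, u)
  "tujt" → prefix "tu" already present; 2 new (j, t)
  "tuujjju" → prefix "tu" already present; 5 new (u, j, j, j, u)
  "tuiujjti" → prefix "tuiujj" already present; 2 new (t, i)
  "tuiut" → prefix "tuiu" already present; 1 new (t)
  "tuiitutuju" → prefix "tuiitutu" already present; 2 new (j, u)
  "tuiitutuj" → prefix "tuiitutuj" already present; 0 new (none)
  "tuiitutujuu" → prefix "tuiitutuju" already present; 1 new (u)
  "tuiujiuij" → prefix "tuiuj" already present; 4 new (i, u, i, j)
  "uu" → 2 new (u, u)
  "tuii" → prefix "tuii" already present; 0 new (none)
  "uj" → prefix "u" already present; 1 new (j)
Total nodes = 9 + 5 + 2 + 5 + 2 + 1 + 2 + 0 + 1 + 4 + 2 + 0 + 1 = 34

34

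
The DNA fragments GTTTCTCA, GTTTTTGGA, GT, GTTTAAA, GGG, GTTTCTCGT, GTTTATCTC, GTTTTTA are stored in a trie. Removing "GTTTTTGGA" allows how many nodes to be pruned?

3

After clearing the end-marker at "GTTTTTGGA", prune upward until reaching a node still needed by another word.
The suffix "GGA" (3 nodes) is used only by "GTTTTTGGA"; the node for "GTTTTT" still has the child "A", so pruning stops there.
Nodes removed: 3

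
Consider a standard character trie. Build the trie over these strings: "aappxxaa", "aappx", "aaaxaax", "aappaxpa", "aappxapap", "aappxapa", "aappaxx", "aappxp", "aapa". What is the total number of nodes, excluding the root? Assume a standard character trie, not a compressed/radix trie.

Trie structure (* marks end of a word):
(root)
└─ a
   └─ a
      ├─ a
      │  └─ x
      │     └─ a
      │        └─ a
      │           └─ x *
      └─ p
         ├─ a *
         └─ p
            ├─ a
            │  └─ x
            │     ├─ p
            │     │  └─ a *
            │     └─ x *
            └─ x *
               ├─ a
               │  └─ p
               │     └─ a *
               │        └─ p *
               ├─ p *
               └─ x
                  └─ a
                     └─ a *
Counting every labelled node above: 24.

24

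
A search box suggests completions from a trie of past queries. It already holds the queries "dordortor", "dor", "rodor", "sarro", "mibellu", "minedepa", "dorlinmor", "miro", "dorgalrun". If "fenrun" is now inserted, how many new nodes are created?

No existing word starts with "f", so every character of "fenrun" needs a new node.
6 − 0 = 6 new nodes.

6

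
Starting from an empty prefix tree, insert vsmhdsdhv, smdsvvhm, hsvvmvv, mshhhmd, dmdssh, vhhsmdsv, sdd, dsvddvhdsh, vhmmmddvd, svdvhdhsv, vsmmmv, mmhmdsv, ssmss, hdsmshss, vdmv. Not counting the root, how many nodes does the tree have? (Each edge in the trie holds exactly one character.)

Trace insertions, counting only characters that open a new branch:
  "vsmhdsdhv" → 9 new (v, s, m, h, d, s, d, h, v)
  "smdsvvhm" → 8 new (s, m, d, s, v, v, h, m)
  "hsvvmvv" → 7 new (h, s, v, v, m, v, v)
  "mshhhmd" → 7 new (m, s, h, h, h, m, d)
  "dmdssh" → 6 new (d, m, d, s, s, h)
  "vhhsmdsv" → prefix "v" already present; 7 new (h, h, s, m, d, s, v)
  "sdd" → prefix "s" already present; 2 new (d, d)
  "dsvddvhdsh" → prefix "d" already present; 9 new (s, v, d, d, v, h, d, s, h)
  "vhmmmddvd" → prefix "vh" already present; 7 new (m, m, m, d, d, v, d)
  "svdvhdhsv" → prefix "s" already present; 8 new (v, d, v, h, d, h, s, v)
  "vsmmmv" → prefix "vsm" already present; 3 new (m, m, v)
  "mmhmdsv" → prefix "m" already present; 6 new (m, h, m, d, s, v)
  "ssmss" → prefix "s" already present; 4 new (s, m, s, s)
  "hdsmshss" → prefix "h" already present; 7 new (d, s, m, s, h, s, s)
  "vdmv" → prefix "v" already present; 3 new (d, m, v)
Total nodes = 9 + 8 + 7 + 7 + 6 + 7 + 2 + 9 + 7 + 8 + 3 + 6 + 4 + 7 + 3 = 93

93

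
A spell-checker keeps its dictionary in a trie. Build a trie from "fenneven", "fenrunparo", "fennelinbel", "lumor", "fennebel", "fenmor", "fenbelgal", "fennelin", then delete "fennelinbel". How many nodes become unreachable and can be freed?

Walk "fennelinbel" from the leaf back toward the root, removing each node that no remaining word uses.
The suffix "bel" (3 nodes) is used only by "fennelinbel"; "fennelin" is itself a stored word, so pruning stops there.
Nodes removed: 3

3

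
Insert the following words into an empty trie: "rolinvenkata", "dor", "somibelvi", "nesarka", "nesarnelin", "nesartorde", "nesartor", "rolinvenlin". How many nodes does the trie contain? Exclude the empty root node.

Insert word by word; a character creates a node only if that edge doesn't already exist:
  "rolinvenkata" → 12 new (r, o, l, i, n, v, e, n, k, a, t, a)
  "dor" → 3 new (d, o, r)
  "somibelvi" → 9 new (s, o, m, i, b, e, l, v, i)
  "nesarka" → 7 new (n, e, s, a, r, k, a)
  "nesarnelin" → prefix "nesar" already present; 5 new (n, e, l, i, n)
  "nesartorde" → prefix "nesar" already present; 5 new (t, o, r, d, e)
  "nesartor" → prefix "nesartor" already present; 0 new (none)
  "rolinvenlin" → prefix "rolinven" already present; 3 new (l, i, n)
Total nodes = 12 + 3 + 9 + 7 + 5 + 5 + 0 + 3 = 44

44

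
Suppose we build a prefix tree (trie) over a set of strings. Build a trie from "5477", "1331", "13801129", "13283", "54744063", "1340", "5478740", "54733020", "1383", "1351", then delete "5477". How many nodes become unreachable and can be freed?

1

After clearing the end-marker at "5477", prune upward until reaching a node still needed by another word.
The suffix "7" (1 node) is used only by "5477"; the node for "547" still has the child "4", so pruning stops there.
Nodes removed: 1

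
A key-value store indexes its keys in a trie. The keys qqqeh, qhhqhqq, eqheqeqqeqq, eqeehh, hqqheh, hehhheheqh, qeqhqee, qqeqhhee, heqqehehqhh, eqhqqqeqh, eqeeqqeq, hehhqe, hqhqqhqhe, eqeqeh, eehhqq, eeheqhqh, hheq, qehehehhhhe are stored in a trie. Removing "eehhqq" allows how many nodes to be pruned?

Walk "eehhqq" from the leaf back toward the root, removing each node that no remaining word uses.
The suffix "hqq" (3 nodes) is used only by "eehhqq"; the node for "eeh" still has the child "e", so pruning stops there.
Nodes removed: 3

3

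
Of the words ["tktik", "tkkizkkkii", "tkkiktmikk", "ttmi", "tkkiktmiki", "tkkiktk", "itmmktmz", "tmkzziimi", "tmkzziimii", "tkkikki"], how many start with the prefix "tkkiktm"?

Filter for entries beginning with "tkkiktm":
Words under "tkkiktm": tkkiktmiki, tkkiktmikk
Count: 2

2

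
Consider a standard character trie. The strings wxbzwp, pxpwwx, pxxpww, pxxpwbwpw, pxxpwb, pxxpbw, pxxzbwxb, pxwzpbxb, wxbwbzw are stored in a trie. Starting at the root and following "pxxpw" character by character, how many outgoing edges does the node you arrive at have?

2

The children of the "pxxpw" node are the distinct next characters among strings starting with "pxxpw".
Distinct next characters after "pxxpw": b, w.
That node has 2 child edges.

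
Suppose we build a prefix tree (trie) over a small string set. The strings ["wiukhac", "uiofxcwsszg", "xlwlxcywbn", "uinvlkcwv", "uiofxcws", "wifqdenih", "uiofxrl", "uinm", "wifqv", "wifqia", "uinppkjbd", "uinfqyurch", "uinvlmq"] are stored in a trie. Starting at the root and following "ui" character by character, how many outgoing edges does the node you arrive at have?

Walk "ui" from the root, arriving at one node.
Characters that immediately follow "ui" among the stored strings: {n, o}.
That node has 2 child edges.

2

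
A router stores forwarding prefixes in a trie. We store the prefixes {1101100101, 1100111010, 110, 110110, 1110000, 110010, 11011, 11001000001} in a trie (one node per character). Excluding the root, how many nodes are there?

Count nodes per top-level branch (shared prefixes stored once):
  '1'-branch (110, 110010, 11001000001, 1100111010, 11011, 110110, 1101100101, 1110000): 28 nodes
Sum: 28

28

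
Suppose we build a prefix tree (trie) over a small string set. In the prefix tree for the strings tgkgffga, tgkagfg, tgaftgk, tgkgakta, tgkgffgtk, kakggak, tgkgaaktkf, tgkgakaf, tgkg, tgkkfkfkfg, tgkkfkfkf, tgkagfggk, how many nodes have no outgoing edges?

A leaf is a node with no children — equivalently, the end of a word that is not a proper prefix of any other stored word.
Those words: "kakggak", "tgaftgk", "tgkagfggk", "tgkgaaktkf", "tgkgakaf", "tgkgakta", "tgkgffga", "tgkgffgtk", "tgkkfkfkfg"
Leaf count: 9

9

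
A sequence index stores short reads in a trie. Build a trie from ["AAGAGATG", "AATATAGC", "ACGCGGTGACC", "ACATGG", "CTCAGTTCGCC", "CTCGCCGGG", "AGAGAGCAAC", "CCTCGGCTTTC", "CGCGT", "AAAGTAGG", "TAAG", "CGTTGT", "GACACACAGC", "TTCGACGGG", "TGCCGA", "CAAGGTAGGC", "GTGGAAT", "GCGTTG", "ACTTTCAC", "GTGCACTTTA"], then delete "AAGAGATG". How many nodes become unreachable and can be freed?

6

A node on "AAGAGATG"'s path can go only if nothing else ends at it or branches off below it.
The suffix "GAGATG" (6 nodes) is used only by "AAGAGATG"; the node for "AA" still has the child "T", so pruning stops there.
Nodes removed: 6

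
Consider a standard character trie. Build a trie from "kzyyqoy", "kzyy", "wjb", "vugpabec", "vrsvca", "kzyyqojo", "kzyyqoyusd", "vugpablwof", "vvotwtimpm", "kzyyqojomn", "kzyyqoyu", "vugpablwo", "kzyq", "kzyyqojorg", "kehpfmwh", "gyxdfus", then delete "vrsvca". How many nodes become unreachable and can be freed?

5

After clearing the end-marker at "vrsvca", prune upward until reaching a node still needed by another word.
The suffix "rsvca" (5 nodes) is used only by "vrsvca"; the node for "v" still has the child "u", so pruning stops there.
Nodes removed: 5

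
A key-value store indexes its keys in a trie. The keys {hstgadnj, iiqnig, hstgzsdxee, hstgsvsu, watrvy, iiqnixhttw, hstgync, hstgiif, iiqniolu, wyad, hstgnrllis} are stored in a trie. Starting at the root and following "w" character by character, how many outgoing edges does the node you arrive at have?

Walk "w" from the root, arriving at one node.
Characters that immediately follow "w" among the stored strings: {a, y}.
That node has 2 child edges.

2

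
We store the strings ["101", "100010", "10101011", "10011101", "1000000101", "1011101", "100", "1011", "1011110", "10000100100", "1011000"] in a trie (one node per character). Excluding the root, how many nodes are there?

38

Trie structure (* marks end of a word):
(root)
└─ 1
   └─ 0
      ├─ 0 *
      │  ├─ 0
      │  │  ├─ 0
      │  │  │  ├─ 0
      │  │  │  │  └─ 0
      │  │  │  │     └─ 1
      │  │  │  │        └─ 0
      │  │  │  │           └─ 1 *
      │  │  │  └─ 1
      │  │  │     └─ 0
      │  │  │        └─ 0
      │  │  │           └─ 1
      │  │  │              └─ 0
      │  │  │                 └─ 0 *
      │  │  └─ 1
      │  │     └─ 0 *
      │  └─ 1
      │     └─ 1
      │        └─ 1
      │           └─ 0
      │              └─ 1 *
      └─ 1 *
         ├─ 0
         │  └─ 1
         │     └─ 0
         │        └─ 1
         │           └─ 1 *
         └─ 1 *
            ├─ 0
            │  └─ 0
            │     └─ 0 *
            └─ 1
               ├─ 0
               │  └─ 1 *
               └─ 1
                  └─ 0 *
Counting every labelled node above: 38.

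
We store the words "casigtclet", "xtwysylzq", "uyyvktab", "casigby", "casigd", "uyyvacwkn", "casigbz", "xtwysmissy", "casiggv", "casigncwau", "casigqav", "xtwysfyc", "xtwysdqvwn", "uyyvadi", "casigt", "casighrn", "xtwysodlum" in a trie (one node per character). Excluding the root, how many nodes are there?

Trace insertions, counting only characters that open a new branch:
  "casigtclet" → 10 new (c, a, s, i, g, t, c, l, e, t)
  "xtwysylzq" → 9 new (x, t, w, y, s, y, l, z, q)
  "uyyvktab" → 8 new (u, y, y, v, k, t, a, b)
  "casigby" → prefix "casig" already present; 2 new (b, y)
  "casigd" → prefix "casig" already present; 1 new (d)
  "uyyvacwkn" → prefix "uyyv" already present; 5 new (a, c, w, k, n)
  "casigbz" → prefix "casigb" already present; 1 new (z)
  "xtwysmissy" → prefix "xtwys" already present; 5 new (m, i, s, s, y)
  "casiggv" → prefix "casig" already present; 2 new (g, v)
  "casigncwau" → prefix "casig" already present; 5 new (n, c, w, a, u)
  "casigqav" → prefix "casig" already present; 3 new (q, a, v)
  "xtwysfyc" → prefix "xtwys" already present; 3 new (f, y, c)
  "xtwysdqvwn" → prefix "xtwys" already present; 5 new (d, q, v, w, n)
  "uyyvadi" → prefix "uyyva" already present; 2 new (d, i)
  "casigt" → prefix "casigt" already present; 0 new (none)
  "casighrn" → prefix "casig" already present; 3 new (h, r, n)
  "xtwysodlum" → prefix "xtwys" already present; 5 new (o, d, l, u, m)
Total nodes = 10 + 9 + 8 + 2 + 1 + 5 + 1 + 5 + 2 + 5 + 3 + 3 + 5 + 2 + 0 + 3 + 5 = 69

69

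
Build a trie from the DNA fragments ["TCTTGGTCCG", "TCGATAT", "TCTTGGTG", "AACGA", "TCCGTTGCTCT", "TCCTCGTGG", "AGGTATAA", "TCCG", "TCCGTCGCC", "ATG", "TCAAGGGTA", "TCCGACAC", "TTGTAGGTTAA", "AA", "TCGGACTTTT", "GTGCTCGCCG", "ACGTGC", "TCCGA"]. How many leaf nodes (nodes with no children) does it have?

15

A leaf is a node with no children — equivalently, the end of a word that is not a proper prefix of any other stored word.
Those words: "AACGA", "ACGTGC", "AGGTATAA", "ATG", "GTGCTCGCCG", "TCAAGGGTA", "TCCGACAC", "TCCGTCGCC", "TCCGTTGCTCT", "TCCTCGTGG", "TCGATAT", "TCGGACTTTT", "TCTTGGTCCG", "TCTTGGTG", "TTGTAGGTTAA"
Leaf count: 15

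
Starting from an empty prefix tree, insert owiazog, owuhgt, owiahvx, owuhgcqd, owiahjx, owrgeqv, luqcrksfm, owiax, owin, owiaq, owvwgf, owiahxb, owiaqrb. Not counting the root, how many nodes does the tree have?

44

For each word, the new-node count is its length minus the longest prefix already in the trie:
  "owiazog" → 7 new (o, w, i, a, z, o, g)
  "owuhgt" → prefix "ow" already present; 4 new (u, h, g, t)
  "owiahvx" → prefix "owia" already present; 3 new (h, v, x)
  "owuhgcqd" → prefix "owuhg" already present; 3 new (c, q, d)
  "owiahjx" → prefix "owiah" already present; 2 new (j, x)
  "owrgeqv" → prefix "ow" already present; 5 new (r, g, e, q, v)
  "luqcrksfm" → 9 new (l, u, q, c, r, k, s, f, m)
  "owiax" → prefix "owia" already present; 1 new (x)
  "owin" → prefix "owi" already present; 1 new (n)
  "owiaq" → prefix "owia" already present; 1 new (q)
  "owvwgf" → prefix "ow" already present; 4 new (v, w, g, f)
  "owiahxb" → prefix "owiah" already present; 2 new (x, b)
  "owiaqrb" → prefix "owiaq" already present; 2 new (r, b)
Total nodes = 7 + 4 + 3 + 3 + 2 + 5 + 9 + 1 + 1 + 1 + 4 + 2 + 2 = 44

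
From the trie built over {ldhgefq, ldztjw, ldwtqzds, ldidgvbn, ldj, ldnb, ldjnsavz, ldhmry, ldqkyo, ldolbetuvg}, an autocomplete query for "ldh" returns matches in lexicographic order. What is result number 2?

DFS of the "ldh" subtree visits, in order: "ldhgefq", "ldhmry"
Position 2: ldhmry

ldhmry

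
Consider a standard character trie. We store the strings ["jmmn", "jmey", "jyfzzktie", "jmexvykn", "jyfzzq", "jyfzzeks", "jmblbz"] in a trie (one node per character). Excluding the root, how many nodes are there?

Count nodes per top-level branch (shared prefixes stored once):
  'j'-branch (jmblbz, jmexvykn, jmey, jmmn, jyfzzeks, jyfzzktie, jyfzzq): 27 nodes
Sum: 27

27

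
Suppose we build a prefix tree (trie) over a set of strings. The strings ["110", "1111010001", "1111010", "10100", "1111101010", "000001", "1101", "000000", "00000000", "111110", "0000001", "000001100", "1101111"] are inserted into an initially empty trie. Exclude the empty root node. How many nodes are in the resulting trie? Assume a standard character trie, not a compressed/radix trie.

Trie structure (* marks end of a word):
(root)
├─ 0
│  └─ 0
│     └─ 0
│        └─ 0
│           └─ 0
│              ├─ 0 *
│              │  ├─ 0
│              │  │  └─ 0 *
│              │  └─ 1 *
│              └─ 1 *
│                 └─ 1
│                    └─ 0
│                       └─ 0 *
└─ 1
   ├─ 0
   │  └─ 1
   │     └─ 0
   │        └─ 0 *
   └─ 1
      ├─ 0 *
      │  └─ 1 *
      │     └─ 1
      │        └─ 1
      │           └─ 1 *
      └─ 1
         └─ 1
            ├─ 0
            │  └─ 1
            │     └─ 0 *
            │        └─ 0
            │           └─ 0
            │              └─ 1 *
            └─ 1
               └─ 0 *
                  └─ 1
                     └─ 0
                        └─ 1
                           └─ 0 *
Counting every labelled node above: 38.

38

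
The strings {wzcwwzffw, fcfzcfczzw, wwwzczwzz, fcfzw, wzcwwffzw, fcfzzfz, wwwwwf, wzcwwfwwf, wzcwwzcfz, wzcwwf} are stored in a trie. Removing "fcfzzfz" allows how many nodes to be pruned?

3

Walk "fcfzzfz" from the leaf back toward the root, removing each node that no remaining word uses.
The suffix "zfz" (3 nodes) is used only by "fcfzzfz"; the node for "fcfz" still has the child "c", so pruning stops there.
Nodes removed: 3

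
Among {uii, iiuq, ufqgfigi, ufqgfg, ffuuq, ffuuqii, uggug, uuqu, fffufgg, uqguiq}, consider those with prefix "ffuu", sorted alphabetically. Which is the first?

ffuuq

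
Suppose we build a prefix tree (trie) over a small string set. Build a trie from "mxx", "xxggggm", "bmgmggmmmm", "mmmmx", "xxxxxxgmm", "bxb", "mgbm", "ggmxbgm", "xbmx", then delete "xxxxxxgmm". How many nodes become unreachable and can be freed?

Walk "xxxxxxgmm" from the leaf back toward the root, removing each node that no remaining word uses.
The suffix "xxxxgmm" (7 nodes) is used only by "xxxxxxgmm"; the node for "xx" still has the child "g", so pruning stops there.
Nodes removed: 7

7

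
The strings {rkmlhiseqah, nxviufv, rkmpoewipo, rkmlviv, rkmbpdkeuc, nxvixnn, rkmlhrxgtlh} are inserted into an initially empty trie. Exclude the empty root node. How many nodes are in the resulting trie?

44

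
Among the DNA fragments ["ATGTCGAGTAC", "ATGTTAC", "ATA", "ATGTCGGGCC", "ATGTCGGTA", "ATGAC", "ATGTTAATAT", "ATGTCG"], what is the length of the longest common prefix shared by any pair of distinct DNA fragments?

The deepest shared node is where two words last agree before diverging.
e.g. "ATGTCGGGCC" and "ATGTCGGTA" share the prefix "ATGTCGG" of length 7; no pair shares a longer one.
Longest shared-prefix length: 7

7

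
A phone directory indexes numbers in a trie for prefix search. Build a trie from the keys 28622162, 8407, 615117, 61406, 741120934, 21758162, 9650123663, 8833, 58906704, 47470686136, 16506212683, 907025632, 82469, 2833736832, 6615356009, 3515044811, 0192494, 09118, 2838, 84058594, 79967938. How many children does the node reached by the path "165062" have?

The children of the "165062" node are the distinct next characters among strings starting with "165062".
Characters that immediately follow "165062" among the stored strings: {1}.
That node has 1 child edge.

1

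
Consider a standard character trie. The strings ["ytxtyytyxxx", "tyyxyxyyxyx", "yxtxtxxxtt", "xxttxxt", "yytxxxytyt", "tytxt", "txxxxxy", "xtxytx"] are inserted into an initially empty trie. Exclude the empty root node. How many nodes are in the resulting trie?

Trace insertions, counting only characters that open a new branch:
  "ytxtyytyxxx" → 11 new (y, t, x, t, y, y, t, y, x, x, x)
  "tyyxyxyyxyx" → 11 new (t, y, y, x, y, x, y, y, x, y, x)
  "yxtxtxxxtt" → prefix "y" already present; 9 new (x, t, x, t, x, x, x, t, t)
  "xxttxxt" → 7 new (x, x, t, t, x, x, t)
  "yytxxxytyt" → prefix "y" already present; 9 new (y, t, x, x, x, y, t, y, t)
  "tytxt" → prefix "ty" already present; 3 new (t, x, t)
  "txxxxxy" → prefix "t" already present; 6 new (x, x, x, x, x, y)
  "xtxytx" → prefix "x" already present; 5 new (t, x, y, t, x)
Total nodes = 11 + 11 + 9 + 7 + 9 + 3 + 6 + 5 = 61

61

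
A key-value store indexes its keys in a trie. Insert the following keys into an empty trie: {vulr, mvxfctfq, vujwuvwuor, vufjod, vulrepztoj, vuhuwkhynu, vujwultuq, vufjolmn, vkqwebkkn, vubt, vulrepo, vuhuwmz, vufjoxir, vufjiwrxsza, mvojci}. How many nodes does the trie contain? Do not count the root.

72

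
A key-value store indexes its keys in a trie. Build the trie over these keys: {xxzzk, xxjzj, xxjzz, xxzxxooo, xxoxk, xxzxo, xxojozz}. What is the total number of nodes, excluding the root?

22

Trace insertions, counting only characters that open a new branch:
  "xxzzk" → 5 new (x, x, z, z, k)
  "xxjzj" → prefix "xx" already present; 3 new (j, z, j)
  "xxjzz" → prefix "xxjz" already present; 1 new (z)
  "xxzxxooo" → prefix "xxz" already present; 5 new (x, x, o, o, o)
  "xxoxk" → prefix "xx" already present; 3 new (o, x, k)
  "xxzxo" → prefix "xxzx" already present; 1 new (o)
  "xxojozz" → prefix "xxo" already present; 4 new (j, o, z, z)
Total nodes = 5 + 3 + 1 + 5 + 3 + 1 + 4 = 22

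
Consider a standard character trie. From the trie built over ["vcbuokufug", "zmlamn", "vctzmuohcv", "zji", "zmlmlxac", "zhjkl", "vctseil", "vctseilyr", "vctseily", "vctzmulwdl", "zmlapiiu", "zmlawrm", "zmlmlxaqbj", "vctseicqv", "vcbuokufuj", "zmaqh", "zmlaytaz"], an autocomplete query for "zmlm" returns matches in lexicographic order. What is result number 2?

DFS of the "zmlm" subtree visits, in order: "zmlmlxac", "zmlmlxaqbj"
Position 2: zmlmlxaqbj

zmlmlxaqbj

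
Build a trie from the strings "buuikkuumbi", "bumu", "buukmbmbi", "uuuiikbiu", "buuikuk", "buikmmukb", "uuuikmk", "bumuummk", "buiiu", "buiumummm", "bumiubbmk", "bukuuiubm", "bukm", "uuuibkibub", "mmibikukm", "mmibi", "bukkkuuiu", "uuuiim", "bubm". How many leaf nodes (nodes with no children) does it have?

A leaf is a node with no children — equivalently, the end of a word that is not a proper prefix of any other stored word.
Those words: "bubm", "buiiu", "buikmmukb", "buiumummm", "bukkkuuiu", "bukm", "bukuuiubm", "bumiubbmk", "bumuummk", "buuikkuumbi", "buuikuk", "buukmbmbi", "mmibikukm", "uuuibkibub", "uuuiikbiu", "uuuiim", "uuuikmk"
Leaf count: 17

17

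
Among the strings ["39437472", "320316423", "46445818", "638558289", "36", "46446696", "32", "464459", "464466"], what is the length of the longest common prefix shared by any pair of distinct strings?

Look for the deepest trie node that still has at least two words in its subtree.
"464466" and "46446696" agree on "464466" (6 characters) before diverging; nothing deeper is shared.
Longest shared-prefix length: 6

6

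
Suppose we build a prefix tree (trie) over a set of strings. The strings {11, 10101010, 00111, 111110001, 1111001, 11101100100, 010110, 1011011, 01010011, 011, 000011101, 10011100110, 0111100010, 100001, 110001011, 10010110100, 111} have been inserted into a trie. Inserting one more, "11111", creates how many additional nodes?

0

"11111" is already a full path in the trie; only an end-marker is added.
No new nodes are needed: 0.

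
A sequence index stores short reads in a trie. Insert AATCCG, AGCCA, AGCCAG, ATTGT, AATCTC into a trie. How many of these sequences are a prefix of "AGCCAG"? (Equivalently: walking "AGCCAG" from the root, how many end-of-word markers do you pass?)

Traverse "AGCCAG" character by character; count nodes along the way that are marked as word ends.
Prefixes of the query that are stored words: "AGCCA", "AGCCAG"
Count: 2

2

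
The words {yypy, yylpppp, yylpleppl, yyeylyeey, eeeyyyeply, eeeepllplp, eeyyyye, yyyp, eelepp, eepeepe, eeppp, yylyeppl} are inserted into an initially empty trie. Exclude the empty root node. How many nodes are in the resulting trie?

61

Trace insertions, counting only characters that open a new branch:
  "yypy" → 4 new (y, y, p, y)
  "yylpppp" → prefix "yy" already present; 5 new (l, p, p, p, p)
  "yylpleppl" → prefix "yylp" already present; 5 new (l, e, p, p, l)
  "yyeylyeey" → prefix "yy" already present; 7 new (e, y, l, y, e, e, y)
  "eeeyyyeply" → 10 new (e, e, e, y, y, y, e, p, l, y)
  "eeeepllplp" → prefix "eee" already present; 7 new (e, p, l, l, p, l, p)
  "eeyyyye" → prefix "ee" already present; 5 new (y, y, y, y, e)
  "yyyp" → prefix "yy" already present; 2 new (y, p)
  "eelepp" → prefix "ee" already present; 4 new (l, e, p, p)
  "eepeepe" → prefix "ee" already present; 5 new (p, e, e, p, e)
  "eeppp" → prefix "eep" already present; 2 new (p, p)
  "yylyeppl" → prefix "yyl" already present; 5 new (y, e, p, p, l)
Total nodes = 4 + 5 + 5 + 7 + 10 + 7 + 5 + 2 + 4 + 5 + 2 + 5 = 61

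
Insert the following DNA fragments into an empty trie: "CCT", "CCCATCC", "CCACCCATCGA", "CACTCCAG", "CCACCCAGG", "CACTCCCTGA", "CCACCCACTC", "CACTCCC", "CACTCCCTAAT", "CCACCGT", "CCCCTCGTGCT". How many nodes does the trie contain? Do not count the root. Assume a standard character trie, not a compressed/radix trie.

Trace insertions, counting only characters that open a new branch:
  "CCT" → 3 new (C, C, T)
  "CCCATCC" → prefix "CC" already present; 5 new (C, A, T, C, C)
  "CCACCCATCGA" → prefix "CC" already present; 9 new (A, C, C, C, A, T, C, G, A)
  "CACTCCAG" → prefix "C" already present; 7 new (A, C, T, C, C, A, G)
  "CCACCCAGG" → prefix "CCACCCA" already present; 2 new (G, G)
  "CACTCCCTGA" → prefix "CACTCC" already present; 4 new (C, T, G, A)
  "CCACCCACTC" → prefix "CCACCCA" already present; 3 new (C, T, C)
  "CACTCCC" → prefix "CACTCCC" already present; 0 new (none)
  "CACTCCCTAAT" → prefix "CACTCCCT" already present; 3 new (A, A, T)
  "CCACCGT" → prefix "CCACC" already present; 2 new (G, T)
  "CCCCTCGTGCT" → prefix "CCC" already present; 8 new (C, T, C, G, T, G, C, T)
Total nodes = 3 + 5 + 9 + 7 + 2 + 4 + 3 + 0 + 3 + 2 + 8 = 46

46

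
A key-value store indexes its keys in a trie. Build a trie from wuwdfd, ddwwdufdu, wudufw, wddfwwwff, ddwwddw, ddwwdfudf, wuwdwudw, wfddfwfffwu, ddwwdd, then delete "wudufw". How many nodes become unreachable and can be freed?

A node on "wudufw"'s path can go only if nothing else ends at it or branches off below it.
The suffix "dufw" (4 nodes) is used only by "wudufw"; the node for "wu" still has the child "w", so pruning stops there.
Nodes removed: 4

4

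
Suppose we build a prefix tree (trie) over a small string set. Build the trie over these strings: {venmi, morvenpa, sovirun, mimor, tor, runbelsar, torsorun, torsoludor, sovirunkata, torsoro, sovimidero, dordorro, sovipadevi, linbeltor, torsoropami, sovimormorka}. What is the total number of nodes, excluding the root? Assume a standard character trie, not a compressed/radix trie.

91

For each word, the new-node count is its length minus the longest prefix already in the trie:
  "venmi" → 5 new (v, e, n, m, i)
  "morvenpa" → 8 new (m, o, r, v, e, n, p, a)
  "sovirun" → 7 new (s, o, v, i, r, u, n)
  "mimor" → prefix "m" already present; 4 new (i, m, o, r)
  "tor" → 3 new (t, o, r)
  "runbelsar" → 9 new (r, u, n, b, e, l, s, a, r)
  "torsorun" → prefix "tor" already present; 5 new (s, o, r, u, n)
  "torsoludor" → prefix "torso" already present; 5 new (l, u, d, o, r)
  "sovirunkata" → prefix "sovirun" already present; 4 new (k, a, t, a)
  "torsoro" → prefix "torsor" already present; 1 new (o)
  "sovimidero" → prefix "sovi" already present; 6 new (m, i, d, e, r, o)
  "dordorro" → 8 new (d, o, r, d, o, r, r, o)
  "sovipadevi" → prefix "sovi" already present; 6 new (p, a, d, e, v, i)
  "linbeltor" → 9 new (l, i, n, b, e, l, t, o, r)
  "torsoropami" → prefix "torsoro" already present; 4 new (p, a, m, i)
  "sovimormorka" → prefix "sovim" already present; 7 new (o, r, m, o, r, k, a)
Total nodes = 5 + 8 + 7 + 4 + 3 + 9 + 5 + 5 + 4 + 1 + 6 + 8 + 6 + 9 + 4 + 7 = 91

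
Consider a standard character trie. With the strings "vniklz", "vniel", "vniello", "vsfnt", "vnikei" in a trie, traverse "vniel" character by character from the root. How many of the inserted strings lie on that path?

Traverse "vniel" character by character; count nodes along the way that are marked as word ends.
Prefixes of the query that are stored words: "vniel"
Count: 1

1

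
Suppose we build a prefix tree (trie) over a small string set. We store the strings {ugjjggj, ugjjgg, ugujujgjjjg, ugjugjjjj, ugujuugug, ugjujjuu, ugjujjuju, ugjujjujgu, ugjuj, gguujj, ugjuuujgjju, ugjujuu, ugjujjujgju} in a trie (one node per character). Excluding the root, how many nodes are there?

51

Count nodes per top-level branch (shared prefixes stored once):
  'g'-branch (gguujj): 6 nodes
  'u'-branch (ugjjgg, ugjjggj, ugjugjjjj, ugjuj, ugjujjujgju, ugjujjujgu, ugjujjuju, ugjujjuu, ugjujuu, ugjuuujgjju, ugujujgjjjg, ugujuugug): 45 nodes
Sum: 51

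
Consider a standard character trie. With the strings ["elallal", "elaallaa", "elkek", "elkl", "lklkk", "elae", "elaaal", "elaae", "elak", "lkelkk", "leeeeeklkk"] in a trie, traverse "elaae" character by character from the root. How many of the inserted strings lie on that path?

Walk "elaae" from the root; an end-of-word marker is hit whenever a stored word is a prefix of "elaae".
Prefixes of the query that are stored words: "elaae"
Count: 1

1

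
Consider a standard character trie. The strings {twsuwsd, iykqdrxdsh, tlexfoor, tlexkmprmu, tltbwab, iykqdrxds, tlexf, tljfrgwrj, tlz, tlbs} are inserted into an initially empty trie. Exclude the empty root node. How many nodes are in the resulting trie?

45

For each word, the new-node count is its length minus the longest prefix already in the trie:
  "twsuwsd" → 7 new (t, w, s, u, w, s, d)
  "iykqdrxdsh" → 10 new (i, y, k, q, d, r, x, d, s, h)
  "tlexfoor" → prefix "t" already present; 7 new (l, e, x, f, o, o, r)
  "tlexkmprmu" → prefix "tlex" already present; 6 new (k, m, p, r, m, u)
  "tltbwab" → prefix "tl" already present; 5 new (t, b, w, a, b)
  "iykqdrxds" → prefix "iykqdrxds" already present; 0 new (none)
  "tlexf" → prefix "tlexf" already present; 0 new (none)
  "tljfrgwrj" → prefix "tl" already present; 7 new (j, f, r, g, w, r, j)
  "tlz" → prefix "tl" already present; 1 new (z)
  "tlbs" → prefix "tl" already present; 2 new (b, s)
Total nodes = 7 + 10 + 7 + 6 + 5 + 0 + 0 + 7 + 1 + 2 = 45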